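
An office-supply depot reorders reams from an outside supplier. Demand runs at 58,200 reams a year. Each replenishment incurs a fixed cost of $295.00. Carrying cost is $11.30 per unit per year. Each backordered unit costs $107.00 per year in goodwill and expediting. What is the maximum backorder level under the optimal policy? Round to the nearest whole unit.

With planned backorders, Q* = √(2DS/H) · √((H+B)/B).
√(2DS/H) = √(2 × 58,200 × 295 / 11.3) = 1743.204.
√((H+B)/B) = √((11.3+107)/107) = 1.0515.
Q* ≈ 1832.942.
S* = Q* · H/(H+B) = 1832.942 × 11.3/118.3 ≈ 175.082.

S* ≈ 175 reams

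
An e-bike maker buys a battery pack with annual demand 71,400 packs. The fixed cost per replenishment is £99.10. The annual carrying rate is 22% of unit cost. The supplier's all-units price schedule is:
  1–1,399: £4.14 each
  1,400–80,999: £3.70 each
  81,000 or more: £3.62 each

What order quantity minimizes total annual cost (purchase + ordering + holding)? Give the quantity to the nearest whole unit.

Q* ≈ 4,170 packs

Holding cost per unit per year at price C is H = 0.22·C.
Evaluate total cost at each tier's feasible EOQ or, if the EOQ is below the tier, at the tier's minimum quantity.
Tier 1 (£4.14): EOQ = 3941.8 exceeds tier's upper bound 1399, so this tier is dominated.
EOQ at £3.70 = 4169.5 (feasible in tier 2): TC = 71,400×£3.70 + (71,400/4169.5)×99.1 + (4169.5/2)×0.22×£3.70 = £267,574.01.
EOQ at £3.62 = 4215.4 < 81000, so use break Q=81000: TC = 71,400×£3.62 + (71,400/81000.0)×99.1 + (81000.0/2)×0.22×£3.62 = £290,809.55.
Lowest total cost is £267,574.01 at Q = 4169.5.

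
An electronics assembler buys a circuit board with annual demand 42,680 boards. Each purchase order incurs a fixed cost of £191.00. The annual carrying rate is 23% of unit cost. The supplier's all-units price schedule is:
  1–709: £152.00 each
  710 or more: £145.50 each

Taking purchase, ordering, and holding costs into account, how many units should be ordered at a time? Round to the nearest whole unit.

Holding cost per unit per year at price C is H = 0.23·C.
For each price level, check whether its EOQ is feasible; otherwise the best quantity at that price is the breakpoint.
EOQ at £152.00 = 682.9 (feasible in tier 1): TC = 42,680×£152.00 + (42,680/682.9)×191 + (682.9/2)×0.23×£152.00 = £6,511,234.24.
EOQ at £145.50 = 698.0 < 710, so use break Q=710: TC = 42,680×£145.50 + (42,680/710.0)×191 + (710.0/2)×0.23×£145.50 = £6,233,301.60.
Lowest total cost is £6,233,301.60 at Q = 710.0.

Q* ≈ 710 boards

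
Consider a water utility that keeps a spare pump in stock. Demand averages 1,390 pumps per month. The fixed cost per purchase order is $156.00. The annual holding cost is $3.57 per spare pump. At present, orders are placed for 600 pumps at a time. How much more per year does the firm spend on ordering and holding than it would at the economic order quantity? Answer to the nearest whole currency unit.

Extra cost ≈ $1,097 per year

Annual demand D = 1,390 × 12 = 16,680.
EOQ = √(2DS/H) = √(2 × 16,680 × 156 / 3.57) ≈ 1207.37.
Cost at Q* = (D/Q*)S + (Q*/2)H = √(2DSH) ≈ $4,310.32.
Cost at Q = 600: (16,680/600)×156 + (600/2)×3.57 = $4,336.80 + $1,071.00 = $5,407.80.
Excess = $5,407.80 − $4,310.32 = $1,097.48.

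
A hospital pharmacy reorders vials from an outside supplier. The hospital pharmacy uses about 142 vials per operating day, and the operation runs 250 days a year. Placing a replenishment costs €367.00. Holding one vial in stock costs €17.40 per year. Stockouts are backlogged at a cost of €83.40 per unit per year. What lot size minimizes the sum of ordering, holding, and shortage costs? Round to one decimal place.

Annual demand D = 142 × 250 = 35,500.
With planned backorders, Q* = √(2DS/H) · √((H+B)/B).
√(2DS/H) = √(2 × 35,500 × 367 / 17.4) = 1223.736.
√((H+B)/B) = √((17.4+83.4)/83.4) = 1.0994.
Q* ≈ 1345.349.

Q* ≈ 1,345.3 vials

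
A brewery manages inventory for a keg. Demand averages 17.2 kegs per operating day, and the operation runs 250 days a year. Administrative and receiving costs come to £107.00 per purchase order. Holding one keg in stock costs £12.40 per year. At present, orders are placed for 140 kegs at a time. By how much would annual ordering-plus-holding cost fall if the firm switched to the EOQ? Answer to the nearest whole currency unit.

Extra cost ≈ £776 per year

Annual demand D = 17.2 × 250 = 4,300.
EOQ = √(2DS/H) = √(2 × 4,300 × 107 / 12.4) ≈ 272.41.
Cost at Q* = (D/Q*)S + (Q*/2)H = √(2DSH) ≈ £3,377.94.
Cost at Q = 140: (4,300/140)×107 + (140/2)×12.4 = £3,286.43 + £868.00 = £4,154.43.
Excess = £4,154.43 − £3,377.94 = £776.49.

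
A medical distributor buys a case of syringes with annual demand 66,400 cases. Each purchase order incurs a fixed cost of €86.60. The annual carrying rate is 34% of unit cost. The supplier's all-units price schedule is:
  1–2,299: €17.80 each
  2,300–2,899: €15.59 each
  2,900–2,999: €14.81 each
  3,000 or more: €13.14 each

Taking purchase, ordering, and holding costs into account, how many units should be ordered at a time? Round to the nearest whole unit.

Holding cost per unit per year at price C is H = 0.34·C.
Candidates are each tier's EOQ (if it falls in that tier) and each price-break quantity.
EOQ at €17.80 = 1378.5 (feasible in tier 1): TC = 66,400×€17.80 + (66,400/1378.5)×86.6 + (1378.5/2)×0.34×€17.80 = €1,190,262.72.
EOQ at €15.59 = 1473.0 < 2300, so use break Q=2300: TC = 66,400×€15.59 + (66,400/2300.0)×86.6 + (2300.0/2)×0.34×€15.59 = €1,043,771.79.
EOQ at €14.81 = 1511.3 < 2900, so use break Q=2900: TC = 66,400×€14.81 + (66,400/2900.0)×86.6 + (2900.0/2)×0.34×€14.81 = €992,668.17.
EOQ at €13.14 = 1604.4 < 3000, so use break Q=3000: TC = 66,400×€13.14 + (66,400/3000.0)×86.6 + (3000.0/2)×0.34×€13.14 = €881,114.15.
Lowest total cost is €881,114.15 at Q = 3000.0.

Q* ≈ 3,000 cases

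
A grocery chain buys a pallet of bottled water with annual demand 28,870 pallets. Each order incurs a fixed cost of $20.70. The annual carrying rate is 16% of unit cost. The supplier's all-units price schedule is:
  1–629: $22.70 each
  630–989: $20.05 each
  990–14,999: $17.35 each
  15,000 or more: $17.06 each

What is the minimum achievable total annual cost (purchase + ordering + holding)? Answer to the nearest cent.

TC* ≈ $502,872.27

Holding cost per unit per year at price C is H = 0.16·C.
Evaluate total cost at each tier's feasible EOQ or, if the EOQ is below the tier, at the tier's minimum quantity.
EOQ at $22.70 = 573.7 (feasible in tier 1): TC = 28,870×$22.70 + (28,870/573.7)×20.7 + (573.7/2)×0.16×$22.70 = $657,432.51.
EOQ at $20.05 = 610.4 < 630, so use break Q=630: TC = 28,870×$20.05 + (28,870/630.0)×20.7 + (630.0/2)×0.16×$20.05 = $580,802.61.
EOQ at $17.35 = 656.2 < 990, so use break Q=990: TC = 28,870×$17.35 + (28,870/990.0)×20.7 + (990.0/2)×0.16×$17.35 = $502,872.27.
EOQ at $17.06 = 661.7 < 15000, so use break Q=15000: TC = 28,870×$17.06 + (28,870/15000.0)×20.7 + (15000.0/2)×0.16×$17.06 = $513,034.04.
Lowest total cost among the candidates is at Q = 990.0.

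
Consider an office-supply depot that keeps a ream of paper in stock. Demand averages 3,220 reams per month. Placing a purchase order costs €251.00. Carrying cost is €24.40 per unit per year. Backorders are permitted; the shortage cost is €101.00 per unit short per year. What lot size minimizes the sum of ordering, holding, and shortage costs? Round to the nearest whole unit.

Annual demand D = 3,220 × 12 = 38,640.
With planned backorders, Q* = √(2DS/H) · √((H+B)/B).
√(2DS/H) = √(2 × 38,640 × 251 / 24.4) = 891.611.
√((H+B)/B) = √((24.4+101)/101) = 1.1143.
Q* ≈ 993.490.

Q* ≈ 993 reams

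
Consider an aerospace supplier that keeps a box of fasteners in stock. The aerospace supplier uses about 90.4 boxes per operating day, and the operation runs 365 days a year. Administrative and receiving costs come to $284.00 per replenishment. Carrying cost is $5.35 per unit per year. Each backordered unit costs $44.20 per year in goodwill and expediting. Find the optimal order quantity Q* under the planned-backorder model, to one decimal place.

Annual demand D = 90.4 × 365 = 32,996.
With planned backorders, Q* = √(2DS/H) · √((H+B)/B).
√(2DS/H) = √(2 × 32,996 × 284 / 5.35) = 1871.664.
√((H+B)/B) = √((5.35+44.2)/44.2) = 1.0588.
Q* ≈ 1981.703.

Q* ≈ 1,981.7 boxes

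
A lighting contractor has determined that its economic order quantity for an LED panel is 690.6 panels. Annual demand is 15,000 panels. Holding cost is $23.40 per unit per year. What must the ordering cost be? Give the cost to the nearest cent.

S ≈ $372.00

The basic EOQ model gives Q* = √(2DS/H); rearrange for the unknown.
From Q* = √(2DS/H): S = Q*²H / (2D) = 690.6² × 23.4 / (2 × 15,000) = 372.0041.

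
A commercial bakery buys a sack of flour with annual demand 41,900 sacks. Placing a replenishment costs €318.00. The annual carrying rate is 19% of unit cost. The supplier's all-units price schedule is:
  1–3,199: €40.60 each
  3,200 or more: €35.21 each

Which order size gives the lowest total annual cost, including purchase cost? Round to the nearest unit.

Holding cost per unit per year at price C is H = 0.19·C.
Evaluate total cost at each tier's feasible EOQ or, if the EOQ is below the tier, at the tier's minimum quantity.
EOQ at €40.60 = 1858.6 (feasible in tier 1): TC = 41,900×€40.60 + (41,900/1858.6)×318 + (1858.6/2)×0.19×€40.60 = €1,715,477.56.
EOQ at €35.21 = 1995.8 < 3200, so use break Q=3200: TC = 41,900×€35.21 + (41,900/3200.0)×318 + (3200.0/2)×0.19×€35.21 = €1,490,166.65.
Lowest total cost is €1,490,166.65 at Q = 3200.0.

Q* ≈ 3,200 sacks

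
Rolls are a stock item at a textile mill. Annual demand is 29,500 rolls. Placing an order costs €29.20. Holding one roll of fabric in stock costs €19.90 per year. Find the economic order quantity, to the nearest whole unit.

Q* ≈ 294 rolls

EOQ = √(2DS / H) = √(2 × 29,500 × 29.2 / 19.9).
= √(1,722,800 / 19.9) = √86,572.8643 ≈ 294.233.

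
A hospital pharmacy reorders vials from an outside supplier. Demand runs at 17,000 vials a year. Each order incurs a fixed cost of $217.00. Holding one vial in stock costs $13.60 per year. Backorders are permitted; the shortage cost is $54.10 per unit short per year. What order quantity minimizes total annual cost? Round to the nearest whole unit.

Q* ≈ 824 vials

With planned backorders, Q* = √(2DS/H) · √((H+B)/B).
√(2DS/H) = √(2 × 17,000 × 217 / 13.6) = 736.546.
√((H+B)/B) = √((13.6+54.1)/54.1) = 1.1187.
Q* ≈ 823.940.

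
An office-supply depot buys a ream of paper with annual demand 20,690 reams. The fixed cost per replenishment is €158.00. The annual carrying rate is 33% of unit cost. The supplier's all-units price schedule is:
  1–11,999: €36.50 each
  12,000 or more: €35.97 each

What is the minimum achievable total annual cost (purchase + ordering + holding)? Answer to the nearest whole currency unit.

Holding cost per unit per year at price C is H = 0.33·C.
Evaluate total cost at each tier's feasible EOQ or, if the EOQ is below the tier, at the tier's minimum quantity.
EOQ at €36.50 = 736.8 (feasible in tier 1): TC = 20,690×€36.50 + (20,690/736.8)×158 + (736.8/2)×0.33×€36.50 = €764,059.16.
EOQ at €35.97 = 742.2 < 12000, so use break Q=12000: TC = 20,690×€35.97 + (20,690/12000.0)×158 + (12000.0/2)×0.33×€35.97 = €815,712.32.
Lowest total cost among the candidates is at Q = 736.8.

TC* ≈ €764,059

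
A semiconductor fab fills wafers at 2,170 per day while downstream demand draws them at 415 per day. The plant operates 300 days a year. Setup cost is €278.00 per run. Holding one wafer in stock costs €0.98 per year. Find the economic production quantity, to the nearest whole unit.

Annual demand D = 415 × 300 = 124,500.
Production build-up factor (1 − d/p) = 1 − 415/2,170 = 0.8088.
Q* = √(2DS / (H(1 − d/p))) = √(2 × 124,500 × 278 / (0.98 × 0.8088)).
= √(69,222,000 / 0.7926) ≈ 9345.453.

Q* ≈ 9,345 wafers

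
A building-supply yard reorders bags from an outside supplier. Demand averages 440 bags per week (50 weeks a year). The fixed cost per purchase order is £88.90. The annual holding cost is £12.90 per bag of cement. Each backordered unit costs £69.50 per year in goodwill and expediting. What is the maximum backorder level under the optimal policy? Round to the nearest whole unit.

S* ≈ 94 bags

Annual demand D = 440 × 50 = 22,000.
With planned backorders, Q* = √(2DS/H) · √((H+B)/B).
√(2DS/H) = √(2 × 22,000 × 88.9 / 12.9) = 550.659.
√((H+B)/B) = √((12.9+69.5)/69.5) = 1.0889.
Q* ≈ 599.589.
S* = Q* · H/(H+B) = 599.589 × 12.9/82.4 ≈ 93.868.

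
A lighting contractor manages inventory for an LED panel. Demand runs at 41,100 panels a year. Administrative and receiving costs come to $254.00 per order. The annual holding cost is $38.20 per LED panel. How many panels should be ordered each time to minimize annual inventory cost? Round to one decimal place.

EOQ = √(2DS / H) = √(2 × 41,100 × 254 / 38.2).
= √(20,878,800 / 38.2) = √546,565.445 ≈ 739.301.

Q* ≈ 739.3 panels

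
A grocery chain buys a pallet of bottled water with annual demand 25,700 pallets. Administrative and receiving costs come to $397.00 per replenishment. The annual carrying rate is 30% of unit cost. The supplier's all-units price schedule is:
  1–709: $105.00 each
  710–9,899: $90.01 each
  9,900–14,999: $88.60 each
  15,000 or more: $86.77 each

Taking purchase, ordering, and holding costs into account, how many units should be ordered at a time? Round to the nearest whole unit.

Holding cost per unit per year at price C is H = 0.30·C.
For each price level, check whether its EOQ is feasible; otherwise the best quantity at that price is the breakpoint.
Tier 1 ($105.00): EOQ = 804.9 exceeds tier's upper bound 709, so this tier is dominated.
EOQ at $90.01 = 869.3 (feasible in tier 2): TC = 25,700×$90.01 + (25,700/869.3)×397 + (869.3/2)×0.30×$90.01 = $2,336,730.77.
EOQ at $88.60 = 876.2 < 9900, so use break Q=9900: TC = 25,700×$88.60 + (25,700/9900.0)×397 + (9900.0/2)×0.30×$88.60 = $2,409,621.60.
EOQ at $86.77 = 885.4 < 15000, so use break Q=15000: TC = 25,700×$86.77 + (25,700/15000.0)×397 + (15000.0/2)×0.30×$86.77 = $2,425,901.69.
Lowest total cost is $2,336,730.77 at Q = 869.3.

Q* ≈ 869 pallets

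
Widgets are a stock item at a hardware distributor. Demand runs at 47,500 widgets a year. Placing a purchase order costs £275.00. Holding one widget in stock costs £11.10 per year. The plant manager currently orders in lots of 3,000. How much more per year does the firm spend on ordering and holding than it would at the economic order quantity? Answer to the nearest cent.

EOQ = √(2DS/H) = √(2 × 47,500 × 275 / 11.1) ≈ 1534.15.
Cost at Q* = (D/Q*)S + (Q*/2)H = √(2DSH) ≈ £17,029.02.
Cost at Q = 3,000: (47,500/3,000)×275 + (3,000/2)×11.1 = £4,354.17 + £16,650.00 = £21,004.17.
Excess = £21,004.17 − £17,029.02 = £3,975.15.

Extra cost ≈ £3,975.15 per year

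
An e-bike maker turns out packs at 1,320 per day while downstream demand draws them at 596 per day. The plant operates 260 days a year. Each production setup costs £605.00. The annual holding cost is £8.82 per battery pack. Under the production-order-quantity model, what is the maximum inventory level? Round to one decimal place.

Annual demand D = 596 × 260 = 154,960.
Production build-up factor (1 − d/p) = 1 − 596/1,320 = 0.5485.
Q* = √(2DS / (H(1 − d/p))) = √(2 × 154,960 × 605 / (8.82 × 0.5485)).
= √(187,501,600 / 4.8376) ≈ 6225.667.
Maximum inventory = Q*(1 − d/p) = 6225.667 × 0.5485 ≈ 3414.684.

I_max ≈ 3,414.7 packs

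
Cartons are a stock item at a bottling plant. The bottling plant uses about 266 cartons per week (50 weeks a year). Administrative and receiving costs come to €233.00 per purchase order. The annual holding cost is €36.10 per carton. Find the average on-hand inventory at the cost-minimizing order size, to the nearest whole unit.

Annual demand D = 266 × 50 = 13,300.
EOQ = √(2DS/H) = √(2 × 13,300 × 233 / 36.1) ≈ 414.35.
Average inventory = Q*/2 ≈ 414.35 / 2 = 207.174.

Average inventory ≈ 207 cartons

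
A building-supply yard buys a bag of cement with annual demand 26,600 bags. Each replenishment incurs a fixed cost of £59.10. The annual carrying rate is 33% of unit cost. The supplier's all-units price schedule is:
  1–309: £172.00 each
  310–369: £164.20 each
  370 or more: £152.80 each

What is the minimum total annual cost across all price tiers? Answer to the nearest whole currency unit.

TC* ≈ £4,078,057

Holding cost per unit per year at price C is H = 0.33·C.
Evaluate total cost at each tier's feasible EOQ or, if the EOQ is below the tier, at the tier's minimum quantity.
EOQ at £172.00 = 235.4 (feasible in tier 1): TC = 26,600×£172.00 + (26,600/235.4)×59.1 + (235.4/2)×0.33×£172.00 = £4,588,558.90.
EOQ at £164.20 = 240.9 < 310, so use break Q=310: TC = 26,600×£164.20 + (26,600/310.0)×59.1 + (310.0/2)×0.33×£164.20 = £4,381,189.99.
EOQ at £152.80 = 249.7 < 370, so use break Q=370: TC = 26,600×£152.80 + (26,600/370.0)×59.1 + (370.0/2)×0.33×£152.80 = £4,078,057.25.
Lowest total cost among the candidates is at Q = 370.0.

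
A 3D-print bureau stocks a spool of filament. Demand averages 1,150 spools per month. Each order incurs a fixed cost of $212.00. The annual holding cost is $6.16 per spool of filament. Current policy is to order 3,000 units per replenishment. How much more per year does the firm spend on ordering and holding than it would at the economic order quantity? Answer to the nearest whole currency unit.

Extra cost ≈ $4,212 per year

Annual demand D = 1,150 × 12 = 13,800.
EOQ = √(2DS/H) = √(2 × 13,800 × 212 / 6.16) ≈ 974.61.
Cost at Q* = (D/Q*)S + (Q*/2)H = √(2DSH) ≈ $6,003.61.
Cost at Q = 3,000: (13,800/3,000)×212 + (3,000/2)×6.16 = $975.20 + $9,240.00 = $10,215.20.
Excess = $10,215.20 − $6,003.61 = $4,211.59.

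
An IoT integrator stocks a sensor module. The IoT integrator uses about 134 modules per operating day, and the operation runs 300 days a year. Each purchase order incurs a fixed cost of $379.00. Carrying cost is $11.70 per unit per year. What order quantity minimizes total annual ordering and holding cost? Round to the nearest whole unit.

Annual demand D = 134 × 300 = 40,200.
EOQ = √(2DS / H) = √(2 × 40,200 × 379 / 11.7).
= √(30,471,600 / 11.7) = √2,604,410.2564 ≈ 1613.819.

Q* ≈ 1,614 modules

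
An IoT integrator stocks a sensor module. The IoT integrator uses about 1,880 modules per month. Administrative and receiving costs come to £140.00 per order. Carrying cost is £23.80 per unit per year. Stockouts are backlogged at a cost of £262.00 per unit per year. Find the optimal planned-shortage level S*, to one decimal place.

S* ≈ 44.8 modules

Annual demand D = 1,880 × 12 = 22,560.
With planned backorders, Q* = √(2DS/H) · √((H+B)/B).
√(2DS/H) = √(2 × 22,560 × 140 / 23.8) = 515.181.
√((H+B)/B) = √((23.8+262)/262) = 1.0444.
Q* ≈ 538.072.
S* = Q* · H/(H+B) = 538.072 × 23.8/285.8 ≈ 44.808.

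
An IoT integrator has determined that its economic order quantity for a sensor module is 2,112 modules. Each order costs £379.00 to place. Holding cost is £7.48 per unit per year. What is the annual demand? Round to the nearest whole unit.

Invert the EOQ relation Q*² = 2DS/H.
From Q* = √(2DS/H): D = Q*²H / (2S) = 2,112² × 7.48 / (2 × 379) = 44016.978.

D ≈ 44,017 modules per year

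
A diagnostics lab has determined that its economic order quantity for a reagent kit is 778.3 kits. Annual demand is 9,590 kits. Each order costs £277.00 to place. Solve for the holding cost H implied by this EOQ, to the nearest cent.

Invert the EOQ relation Q*² = 2DS/H.
From Q* = √(2DS/H): H = 2DS / Q*² = 2 × 9,590 × 277 / 778.3² = 8.7707.

H ≈ £8.77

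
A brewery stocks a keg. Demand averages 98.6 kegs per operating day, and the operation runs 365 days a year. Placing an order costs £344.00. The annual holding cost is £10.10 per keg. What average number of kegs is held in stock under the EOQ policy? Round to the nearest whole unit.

Annual demand D = 98.6 × 365 = 35,989.
The optimal lot size = √(2DS/H) = √(2 × 35,989 × 344 / 10.1) ≈ 1565.74.
Average inventory = Q*/2 ≈ 1565.74 / 2 = 782.868.

Average inventory ≈ 783 kegs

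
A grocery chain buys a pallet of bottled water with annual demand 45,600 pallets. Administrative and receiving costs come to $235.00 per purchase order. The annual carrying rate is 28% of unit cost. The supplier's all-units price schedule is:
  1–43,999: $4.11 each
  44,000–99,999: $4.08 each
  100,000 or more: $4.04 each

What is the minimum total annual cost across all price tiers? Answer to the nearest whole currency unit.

TC* ≈ $192,382

Holding cost per unit per year at price C is H = 0.28·C.
Candidates are each tier's EOQ (if it falls in that tier) and each price-break quantity.
EOQ at $4.11 = 4315.5 (feasible in tier 1): TC = 45,600×$4.11 + (45,600/4315.5)×235 + (4315.5/2)×0.28×$4.11 = $192,382.28.
EOQ at $4.08 = 4331.3 < 44000, so use break Q=44000: TC = 45,600×$4.08 + (45,600/44000.0)×235 + (44000.0/2)×0.28×$4.08 = $211,424.35.
EOQ at $4.04 = 4352.7 < 100000, so use break Q=100000: TC = 45,600×$4.04 + (45,600/100000.0)×235 + (100000.0/2)×0.28×$4.04 = $240,891.16.
Lowest total cost among the candidates is at Q = 4315.5.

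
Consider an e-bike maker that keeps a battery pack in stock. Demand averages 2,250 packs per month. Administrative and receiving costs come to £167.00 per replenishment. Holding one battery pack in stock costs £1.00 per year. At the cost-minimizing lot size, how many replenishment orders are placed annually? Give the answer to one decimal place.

N ≈ 9.0 orders per year

Annual demand D = 2,250 × 12 = 27,000.
EOQ = √(2DS/H) = √(2 × 27,000 × 167 / 1) ≈ 3003.00.
Orders per year = D / Q* = 27,000 / 3003.00 ≈ 8.991.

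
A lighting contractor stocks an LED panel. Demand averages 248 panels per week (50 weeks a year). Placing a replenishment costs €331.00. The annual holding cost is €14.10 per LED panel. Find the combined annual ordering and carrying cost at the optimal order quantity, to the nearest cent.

Annual demand D = 248 × 50 = 12,400.
Q* = √(2DS/H) = √(2 × 12,400 × 331 / 14.1) ≈ 763.01.
At Q*, ordering cost (D/Q*)S equals holding cost (Q*/2)H, each = √(DSH/2).
Minimum total = √(2DSH) = √(2 × 12,400 × 331 × 14.1) ≈ 10758.442.

TC* ≈ €10,758.44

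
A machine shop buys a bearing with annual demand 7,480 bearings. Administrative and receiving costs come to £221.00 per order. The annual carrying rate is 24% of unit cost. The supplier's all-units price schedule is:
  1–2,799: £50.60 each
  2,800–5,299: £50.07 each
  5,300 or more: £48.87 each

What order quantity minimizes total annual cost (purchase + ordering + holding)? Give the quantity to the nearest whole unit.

Holding cost per unit per year at price C is H = 0.24·C.
Evaluate total cost at each tier's feasible EOQ or, if the EOQ is below the tier, at the tier's minimum quantity.
EOQ at £50.60 = 521.8 (feasible in tier 1): TC = 7,480×£50.60 + (7,480/521.8)×221 + (521.8/2)×0.24×£50.60 = £384,824.40.
EOQ at £50.07 = 524.5 < 2800, so use break Q=2800: TC = 7,480×£50.07 + (7,480/2800.0)×221 + (2800.0/2)×0.24×£50.07 = £391,937.51.
EOQ at £48.87 = 530.9 < 5300, so use break Q=5300: TC = 7,480×£48.87 + (7,480/5300.0)×221 + (5300.0/2)×0.24×£48.87 = £396,940.82.
Lowest total cost is £384,824.40 at Q = 521.8.

Q* ≈ 522 bearings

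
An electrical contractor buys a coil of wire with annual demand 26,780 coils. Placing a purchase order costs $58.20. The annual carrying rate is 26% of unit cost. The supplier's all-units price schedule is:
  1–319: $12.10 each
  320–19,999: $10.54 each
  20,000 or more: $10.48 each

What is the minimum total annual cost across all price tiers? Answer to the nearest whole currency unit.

Holding cost per unit per year at price C is H = 0.26·C.
For each price level, check whether its EOQ is feasible; otherwise the best quantity at that price is the breakpoint.
Tier 1 ($12.10): EOQ = 995.4 exceeds tier's upper bound 319, so this tier is dominated.
EOQ at $10.54 = 1066.5 (feasible in tier 2): TC = 26,780×$10.54 + (26,780/1066.5)×58.2 + (1066.5/2)×0.26×$10.54 = $285,183.93.
EOQ at $10.48 = 1069.6 < 20000, so use break Q=20000: TC = 26,780×$10.48 + (26,780/20000.0)×58.2 + (20000.0/2)×0.26×$10.48 = $307,980.33.
Lowest total cost among the candidates is at Q = 1066.5.

TC* ≈ $285,184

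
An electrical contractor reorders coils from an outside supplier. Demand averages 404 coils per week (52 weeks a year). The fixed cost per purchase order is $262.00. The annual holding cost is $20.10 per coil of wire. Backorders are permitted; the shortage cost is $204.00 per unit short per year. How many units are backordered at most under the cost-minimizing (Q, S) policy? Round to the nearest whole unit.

S* ≈ 70 coils

Annual demand D = 404 × 52 = 21,008.
With planned backorders, Q* = √(2DS/H) · √((H+B)/B).
√(2DS/H) = √(2 × 21,008 × 262 / 20.1) = 740.048.
√((H+B)/B) = √((20.1+204)/204) = 1.0481.
Q* ≈ 775.650.
S* = Q* · H/(H+B) = 775.650 × 20.1/224.1 ≈ 69.570.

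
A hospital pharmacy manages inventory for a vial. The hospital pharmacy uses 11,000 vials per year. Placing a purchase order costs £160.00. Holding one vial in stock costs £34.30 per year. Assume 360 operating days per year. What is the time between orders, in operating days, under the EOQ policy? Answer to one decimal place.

T ≈ 10.5 days

Q* = √(2DS/H) = √(2 × 11,000 × 160 / 34.3) ≈ 320.35.
Cycle time = Q*/D × 360 = 320.35 / 11,000 × 360 ≈ 10.484 days.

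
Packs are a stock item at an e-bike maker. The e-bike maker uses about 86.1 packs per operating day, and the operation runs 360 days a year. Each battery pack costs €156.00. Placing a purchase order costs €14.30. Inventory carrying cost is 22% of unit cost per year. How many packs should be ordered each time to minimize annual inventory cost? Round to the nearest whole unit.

Q* ≈ 161 packs

Annual demand D = 86.1 × 360 = 30,996.
Holding cost H = 0.22 × €156.00 = €34.3200 per unit per year.
EOQ = √(2DS / H) = √(2 × 30,996 × 14.3 / 34.32).
= √(886,485.6 / 34.32) = √25,830 ≈ 160.717.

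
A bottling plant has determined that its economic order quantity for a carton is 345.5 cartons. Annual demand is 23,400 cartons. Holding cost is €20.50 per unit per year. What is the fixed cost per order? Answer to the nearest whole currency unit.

The basic EOQ model gives Q* = √(2DS/H); rearrange for the unknown.
From Q* = √(2DS/H): S = Q*²H / (2D) = 345.5² × 20.5 / (2 × 23,400) = 52.2883.

S ≈ €52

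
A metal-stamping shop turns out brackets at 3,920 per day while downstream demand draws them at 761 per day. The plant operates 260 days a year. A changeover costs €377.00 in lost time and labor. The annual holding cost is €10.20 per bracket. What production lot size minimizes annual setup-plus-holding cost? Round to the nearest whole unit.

Annual demand D = 761 × 260 = 197,860.
Production build-up factor (1 − d/p) = 1 − 761/3,920 = 0.8059.
Q* = √(2DS / (H(1 − d/p))) = √(2 × 197,860 × 377 / (10.2 × 0.8059)).
= √(149,186,440 / 8.2198) ≈ 4260.228.

Q* ≈ 4,260 brackets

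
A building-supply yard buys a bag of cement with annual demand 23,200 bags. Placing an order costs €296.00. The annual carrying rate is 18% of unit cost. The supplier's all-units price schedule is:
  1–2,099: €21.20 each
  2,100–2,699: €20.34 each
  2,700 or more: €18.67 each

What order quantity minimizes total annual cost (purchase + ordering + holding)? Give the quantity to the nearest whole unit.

Holding cost per unit per year at price C is H = 0.18·C.
For each price level, check whether its EOQ is feasible; otherwise the best quantity at that price is the breakpoint.
EOQ at €21.20 = 1897.1 (feasible in tier 1): TC = 23,200×€21.20 + (23,200/1897.1)×296 + (1897.1/2)×0.18×€21.20 = €499,079.51.
EOQ at €20.34 = 1936.8 < 2100, so use break Q=2100: TC = 23,200×€20.34 + (23,200/2100.0)×296 + (2100.0/2)×0.18×€20.34 = €479,002.36.
EOQ at €18.67 = 2021.6 < 2700, so use break Q=2700: TC = 23,200×€18.67 + (23,200/2700.0)×296 + (2700.0/2)×0.18×€18.67 = €440,224.22.
Lowest total cost is €440,224.22 at Q = 2700.0.

Q* ≈ 2,700 bags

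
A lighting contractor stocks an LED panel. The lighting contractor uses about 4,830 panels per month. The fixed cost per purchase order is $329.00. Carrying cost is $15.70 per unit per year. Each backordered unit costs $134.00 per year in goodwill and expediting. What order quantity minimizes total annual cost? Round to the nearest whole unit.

Annual demand D = 4,830 × 12 = 57,960.
With planned backorders, Q* = √(2DS/H) · √((H+B)/B).
√(2DS/H) = √(2 × 57,960 × 329 / 15.7) = 1558.574.
√((H+B)/B) = √((15.7+134)/134) = 1.0570.
Q* ≈ 1647.350.

Q* ≈ 1,647 panels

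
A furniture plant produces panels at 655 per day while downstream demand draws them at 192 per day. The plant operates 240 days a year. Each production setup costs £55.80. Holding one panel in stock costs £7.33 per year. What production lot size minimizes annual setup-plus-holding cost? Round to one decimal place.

Q* ≈ 996.2 panels

Annual demand D = 192 × 240 = 46,080.
Production build-up factor (1 − d/p) = 1 − 192/655 = 0.7069.
Q* = √(2DS / (H(1 − d/p))) = √(2 × 46,080 × 55.8 / (7.33 × 0.7069)).
= √(5,142,528 / 5.1814) ≈ 996.246.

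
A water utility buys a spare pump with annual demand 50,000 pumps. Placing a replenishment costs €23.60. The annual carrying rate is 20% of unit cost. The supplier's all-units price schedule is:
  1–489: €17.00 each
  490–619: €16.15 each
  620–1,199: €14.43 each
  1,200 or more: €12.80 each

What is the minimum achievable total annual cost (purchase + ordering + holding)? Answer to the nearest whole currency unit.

TC* ≈ €642,519

Holding cost per unit per year at price C is H = 0.20·C.
For each price level, check whether its EOQ is feasible; otherwise the best quantity at that price is the breakpoint.
Tier 1 (€17.00): EOQ = 833.1 exceeds tier's upper bound 489, so this tier is dominated.
Tier 2 (€16.15): EOQ = 854.8 exceeds tier's upper bound 619, so this tier is dominated.
EOQ at €14.43 = 904.3 (feasible in tier 3): TC = 50,000×€14.43 + (50,000/904.3)×23.6 + (904.3/2)×0.20×€14.43 = €724,109.78.
EOQ at €12.80 = 960.1 < 1200, so use break Q=1200: TC = 50,000×€12.80 + (50,000/1200.0)×23.6 + (1200.0/2)×0.20×€12.80 = €642,519.33.
Lowest total cost among the candidates is at Q = 1200.0.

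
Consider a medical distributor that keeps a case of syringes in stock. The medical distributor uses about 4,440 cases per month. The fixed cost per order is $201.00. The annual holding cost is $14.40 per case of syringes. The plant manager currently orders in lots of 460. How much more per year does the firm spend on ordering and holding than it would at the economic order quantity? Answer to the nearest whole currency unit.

Extra cost ≈ $9,031 per year

Annual demand D = 4,440 × 12 = 53,280.
EOQ = √(2DS/H) = √(2 × 53,280 × 201 / 14.4) ≈ 1219.59.
Cost at Q* = (D/Q*)S + (Q*/2)H = √(2DSH) ≈ $17,562.10.
Cost at Q = 460: (53,280/460)×201 + (460/2)×14.4 = $23,281.04 + $3,312.00 = $26,593.04.
Excess = $26,593.04 − $17,562.10 = $9,030.95.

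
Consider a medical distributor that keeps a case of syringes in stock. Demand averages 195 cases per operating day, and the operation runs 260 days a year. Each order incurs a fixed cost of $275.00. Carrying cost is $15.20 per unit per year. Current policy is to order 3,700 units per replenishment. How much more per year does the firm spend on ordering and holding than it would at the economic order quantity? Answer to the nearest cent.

Annual demand D = 195 × 260 = 50,700.
EOQ = √(2DS/H) = √(2 × 50,700 × 275 / 15.2) ≈ 1354.45.
Cost at Q* = (D/Q*)S + (Q*/2)H = √(2DSH) ≈ $20,587.67.
Cost at Q = 3,700: (50,700/3,700)×275 + (3,700/2)×15.2 = $3,768.24 + $28,120.00 = $31,888.24.
Excess = $31,888.24 − $20,587.67 = $11,300.58.

Extra cost ≈ $11,300.58 per year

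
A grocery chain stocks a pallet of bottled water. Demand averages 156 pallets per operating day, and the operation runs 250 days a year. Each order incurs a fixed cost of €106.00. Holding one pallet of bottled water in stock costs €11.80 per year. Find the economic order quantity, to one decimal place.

Q* ≈ 837.1 pallets

Annual demand D = 156 × 250 = 39,000.
EOQ = √(2DS / H) = √(2 × 39,000 × 106 / 11.8).
= √(8,268,000 / 11.8) = √700,677.9661 ≈ 837.065.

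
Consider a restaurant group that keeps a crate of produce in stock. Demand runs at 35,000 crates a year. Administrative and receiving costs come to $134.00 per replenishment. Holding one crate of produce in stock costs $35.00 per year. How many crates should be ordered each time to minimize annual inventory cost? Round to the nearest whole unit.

Q* ≈ 518 crates

EOQ = √(2DS / H) = √(2 × 35,000 × 134 / 35).
= √(9,380,000 / 35) = √268,000 ≈ 517.687.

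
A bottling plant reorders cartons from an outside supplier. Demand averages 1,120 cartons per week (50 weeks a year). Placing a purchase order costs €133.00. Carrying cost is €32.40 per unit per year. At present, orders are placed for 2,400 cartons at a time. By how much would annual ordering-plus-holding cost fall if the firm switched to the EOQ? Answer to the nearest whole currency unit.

Extra cost ≈ €20,014 per year

Annual demand D = 1,120 × 50 = 56,000.
EOQ = √(2DS/H) = √(2 × 56,000 × 133 / 32.4) ≈ 678.05.
Cost at Q* = (D/Q*)S + (Q*/2)H = √(2DSH) ≈ €21,968.85.
Cost at Q = 2,400: (56,000/2,400)×133 + (2,400/2)×32.4 = €3,103.33 + €38,880.00 = €41,983.33.
Excess = €41,983.33 − €21,968.85 = €20,014.48.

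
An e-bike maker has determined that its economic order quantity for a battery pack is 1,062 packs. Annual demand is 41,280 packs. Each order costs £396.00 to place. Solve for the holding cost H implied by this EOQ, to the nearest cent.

H ≈ £28.99

Squaring Q* = √(2DS/H) gives Q*² = 2DS/H.
From Q* = √(2DS/H): H = 2DS / Q*² = 2 × 41,280 × 396 / 1,062² = 28.9878.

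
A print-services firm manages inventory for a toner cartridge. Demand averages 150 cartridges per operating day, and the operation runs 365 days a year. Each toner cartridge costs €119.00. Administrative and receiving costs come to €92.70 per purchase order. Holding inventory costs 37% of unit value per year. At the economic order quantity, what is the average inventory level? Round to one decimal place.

Annual demand D = 150 × 365 = 54,750.
Holding cost H = 0.37 × €119.00 = €44.0300 per unit per year.
Q* = √(2DS/H) = √(2 × 54,750 × 92.7 / 44.03) ≈ 480.15.
Average inventory = Q*/2 ≈ 480.15 / 2 = 240.073.

Average inventory ≈ 240.1 cartridges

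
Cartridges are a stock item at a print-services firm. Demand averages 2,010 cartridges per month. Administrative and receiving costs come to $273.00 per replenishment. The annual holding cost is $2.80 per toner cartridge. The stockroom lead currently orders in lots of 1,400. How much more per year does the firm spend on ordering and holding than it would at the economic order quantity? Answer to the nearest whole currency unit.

Annual demand D = 2,010 × 12 = 24,120.
EOQ = √(2DS/H) = √(2 × 24,120 × 273 / 2.8) ≈ 2168.73.
Cost at Q* = (D/Q*)S + (Q*/2)H = √(2DSH) ≈ $6,072.45.
Cost at Q = 1,400: (24,120/1,400)×273 + (1,400/2)×2.8 = $4,703.40 + $1,960.00 = $6,663.40.
Excess = $6,663.40 − $6,072.45 = $590.95.

Extra cost ≈ $591 per year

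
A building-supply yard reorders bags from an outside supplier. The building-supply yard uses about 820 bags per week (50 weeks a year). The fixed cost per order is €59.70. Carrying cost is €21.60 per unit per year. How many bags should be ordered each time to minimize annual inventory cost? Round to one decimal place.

Annual demand D = 820 × 50 = 41,000.
EOQ = √(2DS / H) = √(2 × 41,000 × 59.7 / 21.6).
= √(4,895,400 / 21.6) = √226,638.8889 ≈ 476.066.

Q* ≈ 476.1 bags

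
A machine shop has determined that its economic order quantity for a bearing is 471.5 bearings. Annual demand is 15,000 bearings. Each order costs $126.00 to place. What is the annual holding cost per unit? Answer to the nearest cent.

Squaring Q* = √(2DS/H) gives Q*² = 2DS/H.
From Q* = √(2DS/H): H = 2DS / Q*² = 2 × 15,000 × 126 / 471.5² = 17.0031.

H ≈ $17.00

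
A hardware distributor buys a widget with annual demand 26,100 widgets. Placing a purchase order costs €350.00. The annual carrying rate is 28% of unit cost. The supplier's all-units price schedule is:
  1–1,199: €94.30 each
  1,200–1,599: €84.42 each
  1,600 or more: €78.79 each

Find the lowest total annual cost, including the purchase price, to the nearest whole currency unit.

Holding cost per unit per year at price C is H = 0.28·C.
Candidates are each tier's EOQ (if it falls in that tier) and each price-break quantity.
EOQ at €94.30 = 831.8 (feasible in tier 1): TC = 26,100×€94.30 + (26,100/831.8)×350 + (831.8/2)×0.28×€94.30 = €2,483,193.63.
EOQ at €84.42 = 879.2 < 1200, so use break Q=1200: TC = 26,100×€84.42 + (26,100/1200.0)×350 + (1200.0/2)×0.28×€84.42 = €2,225,157.06.
EOQ at €78.79 = 910.0 < 1600, so use break Q=1600: TC = 26,100×€78.79 + (26,100/1600.0)×350 + (1600.0/2)×0.28×€78.79 = €2,079,777.34.
Lowest total cost among the candidates is at Q = 1600.0.

TC* ≈ €2,079,777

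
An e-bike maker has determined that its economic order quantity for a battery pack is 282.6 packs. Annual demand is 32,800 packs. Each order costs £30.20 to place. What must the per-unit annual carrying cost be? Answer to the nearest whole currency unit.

The basic EOQ model gives Q* = √(2DS/H); rearrange for the unknown.
From Q* = √(2DS/H): H = 2DS / Q*² = 2 × 32,800 × 30.2 / 282.6² = 24.8066.

H ≈ £25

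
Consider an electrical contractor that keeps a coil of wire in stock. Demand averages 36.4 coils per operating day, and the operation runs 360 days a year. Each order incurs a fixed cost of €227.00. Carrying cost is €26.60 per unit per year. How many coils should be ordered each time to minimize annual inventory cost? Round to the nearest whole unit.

Q* ≈ 473 coils

Annual demand D = 36.4 × 360 = 13,104.
EOQ = √(2DS / H) = √(2 × 13,104 × 227 / 26.6).
= √(5,949,216 / 26.6) = √223,654.7368 ≈ 472.921.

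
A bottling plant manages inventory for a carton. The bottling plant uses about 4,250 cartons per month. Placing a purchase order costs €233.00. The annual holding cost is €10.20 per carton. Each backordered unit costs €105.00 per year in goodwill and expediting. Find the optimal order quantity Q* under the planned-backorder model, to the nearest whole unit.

Q* ≈ 1,599 cartons

Annual demand D = 4,250 × 12 = 51,000.
With planned backorders, Q* = √(2DS/H) · √((H+B)/B).
√(2DS/H) = √(2 × 51,000 × 233 / 10.2) = 1526.434.
√((H+B)/B) = √((10.2+105)/105) = 1.0474.
Q* ≈ 1598.857.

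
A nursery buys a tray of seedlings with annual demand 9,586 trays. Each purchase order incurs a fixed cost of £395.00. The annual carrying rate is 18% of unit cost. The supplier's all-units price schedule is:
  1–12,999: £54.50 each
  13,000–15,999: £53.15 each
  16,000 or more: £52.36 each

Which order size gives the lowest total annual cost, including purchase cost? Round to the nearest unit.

Holding cost per unit per year at price C is H = 0.18·C.
Evaluate total cost at each tier's feasible EOQ or, if the EOQ is below the tier, at the tier's minimum quantity.
EOQ at £54.50 = 878.6 (feasible in tier 1): TC = 9,586×£54.50 + (9,586/878.6)×395 + (878.6/2)×0.18×£54.50 = £531,056.20.
EOQ at £53.15 = 889.7 < 13000, so use break Q=13000: TC = 9,586×£53.15 + (9,586/13000.0)×395 + (13000.0/2)×0.18×£53.15 = £571,972.67.
EOQ at £52.36 = 896.4 < 16000, so use break Q=16000: TC = 9,586×£52.36 + (9,586/16000.0)×395 + (16000.0/2)×0.18×£52.36 = £577,558.01.
Lowest total cost is £531,056.20 at Q = 878.6.

Q* ≈ 879 trays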